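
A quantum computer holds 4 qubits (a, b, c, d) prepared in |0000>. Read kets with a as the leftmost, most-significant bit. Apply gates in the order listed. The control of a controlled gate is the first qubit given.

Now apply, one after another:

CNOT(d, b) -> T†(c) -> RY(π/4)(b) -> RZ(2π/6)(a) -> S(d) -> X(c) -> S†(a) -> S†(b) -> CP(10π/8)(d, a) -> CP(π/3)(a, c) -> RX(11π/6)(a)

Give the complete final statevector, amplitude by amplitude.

The resulting statevector has amplitude sqrt(sqrt(2) + 2)*(sqrt(2) + sqrt(6))*exp(5*I*pi/6)/8 on |0010>, sqrt(2 - sqrt(2))*(sqrt(2) + sqrt(6))*exp(I*pi/3)/8 on |0110>, sqrt(sqrt(2) + 2)*(-sqrt(6) + sqrt(2))*exp(I*pi/3)/8 on |1010>, sqrt(2 - sqrt(2))*(-sqrt(2) + sqrt(6))*exp(5*I*pi/6)/8 on |1110>, and 0 on every other basis state.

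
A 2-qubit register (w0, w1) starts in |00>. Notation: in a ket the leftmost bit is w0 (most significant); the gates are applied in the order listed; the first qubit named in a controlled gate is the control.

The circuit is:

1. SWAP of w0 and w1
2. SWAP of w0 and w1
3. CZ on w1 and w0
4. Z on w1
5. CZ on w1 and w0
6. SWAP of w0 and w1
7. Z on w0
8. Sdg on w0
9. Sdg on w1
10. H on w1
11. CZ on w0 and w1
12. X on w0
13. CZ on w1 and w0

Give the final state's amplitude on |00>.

The amplitude on |00> is 0. Key observation: gates 1-2 undo each other exactly, leaving only the rest of the circuit to track.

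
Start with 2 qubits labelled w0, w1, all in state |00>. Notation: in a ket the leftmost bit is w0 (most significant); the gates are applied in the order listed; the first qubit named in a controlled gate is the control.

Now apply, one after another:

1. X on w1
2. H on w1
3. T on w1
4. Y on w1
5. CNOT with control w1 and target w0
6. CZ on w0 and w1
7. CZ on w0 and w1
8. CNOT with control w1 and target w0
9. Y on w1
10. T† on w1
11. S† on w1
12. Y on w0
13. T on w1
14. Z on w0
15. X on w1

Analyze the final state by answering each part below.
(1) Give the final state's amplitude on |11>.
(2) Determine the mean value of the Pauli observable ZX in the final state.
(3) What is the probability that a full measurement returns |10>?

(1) The amplitude on |11> is -sqrt(2)*I/2. Key observation: steps 3-10 multiply out to the identity, so the circuit reduces to the remaining gates.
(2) The observable ZX averages to sqrt(2)/2.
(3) The probability of measuring |10> is 1/2.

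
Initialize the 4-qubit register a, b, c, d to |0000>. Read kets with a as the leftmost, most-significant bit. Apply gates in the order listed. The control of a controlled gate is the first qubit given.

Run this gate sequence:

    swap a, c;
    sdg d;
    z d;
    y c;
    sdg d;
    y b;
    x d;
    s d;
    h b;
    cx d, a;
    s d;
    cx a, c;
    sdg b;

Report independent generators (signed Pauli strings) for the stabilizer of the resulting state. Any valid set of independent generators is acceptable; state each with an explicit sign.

The stabilizer group can be generated by +IYII, -ZIII, +IIZI, -IIIZ, among other valid generating sets.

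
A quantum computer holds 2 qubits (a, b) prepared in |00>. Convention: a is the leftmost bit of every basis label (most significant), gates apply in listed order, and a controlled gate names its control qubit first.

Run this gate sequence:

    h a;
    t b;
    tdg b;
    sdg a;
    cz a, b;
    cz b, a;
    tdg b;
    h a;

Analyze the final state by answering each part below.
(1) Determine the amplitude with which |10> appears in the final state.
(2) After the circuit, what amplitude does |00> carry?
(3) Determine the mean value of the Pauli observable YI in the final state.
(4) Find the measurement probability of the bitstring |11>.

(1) |10> carries amplitude 1/2 + I/2 in the final state.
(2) The amplitude on |00> is 1/2 - I/2.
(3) The observable YI averages to 1.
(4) The probability of measuring |11> is 0.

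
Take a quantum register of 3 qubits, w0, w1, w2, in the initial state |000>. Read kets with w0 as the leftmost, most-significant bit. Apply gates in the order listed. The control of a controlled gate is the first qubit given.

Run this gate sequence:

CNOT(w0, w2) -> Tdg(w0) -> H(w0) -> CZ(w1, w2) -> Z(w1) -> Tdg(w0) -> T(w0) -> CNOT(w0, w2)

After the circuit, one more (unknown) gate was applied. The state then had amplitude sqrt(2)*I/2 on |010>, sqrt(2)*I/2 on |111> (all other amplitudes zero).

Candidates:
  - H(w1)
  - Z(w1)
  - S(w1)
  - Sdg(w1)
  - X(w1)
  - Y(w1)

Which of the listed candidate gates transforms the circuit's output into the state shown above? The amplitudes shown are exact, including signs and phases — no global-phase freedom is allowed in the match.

It was Y(w1) that produced the state shown.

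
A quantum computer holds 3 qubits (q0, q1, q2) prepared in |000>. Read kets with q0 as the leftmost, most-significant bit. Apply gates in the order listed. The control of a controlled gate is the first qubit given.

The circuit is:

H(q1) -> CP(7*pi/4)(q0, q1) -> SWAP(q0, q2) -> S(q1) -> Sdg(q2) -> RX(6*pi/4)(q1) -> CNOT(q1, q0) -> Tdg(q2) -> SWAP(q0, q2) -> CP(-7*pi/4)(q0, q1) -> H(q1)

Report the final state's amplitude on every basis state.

The final amplitudes are -sqrt(2)*I/2 on |001>, sqrt(2)*I/2 on |011>, and 0 on every other basis state.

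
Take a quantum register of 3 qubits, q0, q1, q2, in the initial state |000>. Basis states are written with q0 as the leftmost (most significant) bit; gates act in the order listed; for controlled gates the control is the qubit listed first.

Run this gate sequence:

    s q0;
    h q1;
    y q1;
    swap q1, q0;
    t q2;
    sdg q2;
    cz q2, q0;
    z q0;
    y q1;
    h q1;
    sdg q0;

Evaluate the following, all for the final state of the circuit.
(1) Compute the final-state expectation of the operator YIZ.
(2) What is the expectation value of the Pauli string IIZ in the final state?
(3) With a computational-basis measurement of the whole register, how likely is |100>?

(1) The expectation value of YIZ is -1.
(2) The observable IIZ averages to 1.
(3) The probability of measuring |100> is 1/4.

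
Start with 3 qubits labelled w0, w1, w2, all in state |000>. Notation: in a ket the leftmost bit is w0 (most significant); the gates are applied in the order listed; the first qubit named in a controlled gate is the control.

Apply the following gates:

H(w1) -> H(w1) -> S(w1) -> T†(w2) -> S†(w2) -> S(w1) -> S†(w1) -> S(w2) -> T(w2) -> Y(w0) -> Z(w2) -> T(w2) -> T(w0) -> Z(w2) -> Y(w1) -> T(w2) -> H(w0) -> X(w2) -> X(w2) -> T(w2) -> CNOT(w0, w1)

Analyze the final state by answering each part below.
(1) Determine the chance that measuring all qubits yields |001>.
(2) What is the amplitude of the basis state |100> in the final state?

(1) Outcome |001> occurs with probability 0. Key observation: gates 4-9 undo each other exactly, leaving only the rest of the circuit to track.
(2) The final state's coefficient on |100> equals sqrt(2)*exp(I*pi/4)/2.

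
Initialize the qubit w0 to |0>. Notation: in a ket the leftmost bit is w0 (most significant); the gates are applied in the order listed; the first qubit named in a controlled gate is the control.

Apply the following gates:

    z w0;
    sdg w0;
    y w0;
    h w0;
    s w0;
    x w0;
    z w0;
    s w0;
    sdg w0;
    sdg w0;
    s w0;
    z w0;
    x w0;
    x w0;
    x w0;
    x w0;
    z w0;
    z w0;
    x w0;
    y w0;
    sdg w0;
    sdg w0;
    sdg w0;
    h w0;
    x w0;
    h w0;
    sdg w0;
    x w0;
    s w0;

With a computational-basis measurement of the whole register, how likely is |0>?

Outcome |0> occurs with probability 1/2. Key observation: gates 12-17 undo each other exactly, leaving only the rest of the circuit to track.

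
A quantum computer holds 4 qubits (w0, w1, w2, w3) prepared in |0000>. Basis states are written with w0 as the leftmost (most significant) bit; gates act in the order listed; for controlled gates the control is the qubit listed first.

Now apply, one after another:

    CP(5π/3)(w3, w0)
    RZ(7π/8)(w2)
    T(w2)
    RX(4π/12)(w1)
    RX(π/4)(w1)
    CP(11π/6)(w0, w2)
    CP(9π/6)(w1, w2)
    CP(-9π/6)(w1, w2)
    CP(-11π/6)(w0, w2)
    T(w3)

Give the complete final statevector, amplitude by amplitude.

The final amplitudes are sqrt(3)*sqrt(sqrt(2)/4 + 1/2)*exp(-7*I*pi/16)/2 - sqrt(1/2 - sqrt(2)/4)*exp(-7*I*pi/16)/2 on |0000>, -I*sqrt(sqrt(2)/4 + 1/2)*exp(-7*I*pi/16)/2 - sqrt(3)*I*sqrt(1/2 - sqrt(2)/4)*exp(-7*I*pi/16)/2 on |0100>, and 0 on every other basis state. Key observation: steps 6-9 multiply out to the identity, so the circuit reduces to the remaining gates.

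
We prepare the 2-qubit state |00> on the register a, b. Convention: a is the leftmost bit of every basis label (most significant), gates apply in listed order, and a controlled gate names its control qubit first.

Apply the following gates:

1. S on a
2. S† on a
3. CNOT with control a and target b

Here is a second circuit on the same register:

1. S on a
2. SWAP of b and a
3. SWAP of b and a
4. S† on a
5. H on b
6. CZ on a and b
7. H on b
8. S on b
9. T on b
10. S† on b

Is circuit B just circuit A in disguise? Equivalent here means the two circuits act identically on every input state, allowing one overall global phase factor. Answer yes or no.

No, they are not equivalent — no single phase factor reconciles the two unitaries.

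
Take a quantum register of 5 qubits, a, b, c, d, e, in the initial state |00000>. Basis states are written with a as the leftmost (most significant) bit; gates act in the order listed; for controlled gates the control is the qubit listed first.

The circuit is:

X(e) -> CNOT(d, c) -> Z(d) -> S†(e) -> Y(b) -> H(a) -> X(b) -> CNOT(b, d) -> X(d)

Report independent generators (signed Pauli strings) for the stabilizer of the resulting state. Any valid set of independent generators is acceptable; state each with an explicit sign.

The stabilizer group can be generated by +XIIII, +IZIII, +IIZII, -IIIZI, -IIIIZ, among other valid generating sets.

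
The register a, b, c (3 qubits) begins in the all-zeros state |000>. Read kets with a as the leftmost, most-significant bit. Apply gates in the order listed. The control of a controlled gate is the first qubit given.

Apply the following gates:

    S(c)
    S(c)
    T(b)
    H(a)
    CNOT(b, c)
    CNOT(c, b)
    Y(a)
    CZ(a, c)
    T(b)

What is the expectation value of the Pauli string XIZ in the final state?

The expectation value of XIZ is -1.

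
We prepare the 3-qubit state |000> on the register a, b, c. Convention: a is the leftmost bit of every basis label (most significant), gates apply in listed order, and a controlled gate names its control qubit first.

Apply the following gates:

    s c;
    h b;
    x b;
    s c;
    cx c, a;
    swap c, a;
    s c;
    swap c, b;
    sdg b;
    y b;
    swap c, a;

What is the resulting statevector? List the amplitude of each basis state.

The final amplitudes are sqrt(2)*I/2 on |010>, sqrt(2)*I/2 on |110>, and 0 on every other basis state.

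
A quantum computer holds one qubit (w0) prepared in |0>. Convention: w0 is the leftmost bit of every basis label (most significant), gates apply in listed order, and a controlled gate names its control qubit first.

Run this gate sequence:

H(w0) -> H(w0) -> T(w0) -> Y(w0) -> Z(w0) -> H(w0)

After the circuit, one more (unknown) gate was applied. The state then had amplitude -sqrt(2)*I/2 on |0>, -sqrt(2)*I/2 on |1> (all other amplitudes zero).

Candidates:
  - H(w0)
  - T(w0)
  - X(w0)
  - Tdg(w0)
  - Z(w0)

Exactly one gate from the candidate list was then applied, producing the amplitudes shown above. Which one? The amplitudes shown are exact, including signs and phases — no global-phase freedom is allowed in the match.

The applied gate was Z(w0). Key observation: gates 1-2 undo each other exactly, leaving only the rest of the circuit to track.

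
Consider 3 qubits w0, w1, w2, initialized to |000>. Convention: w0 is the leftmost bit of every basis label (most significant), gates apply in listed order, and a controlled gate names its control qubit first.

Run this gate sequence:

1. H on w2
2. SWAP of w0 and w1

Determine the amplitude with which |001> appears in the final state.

|001> carries amplitude sqrt(2)/2 in the final state.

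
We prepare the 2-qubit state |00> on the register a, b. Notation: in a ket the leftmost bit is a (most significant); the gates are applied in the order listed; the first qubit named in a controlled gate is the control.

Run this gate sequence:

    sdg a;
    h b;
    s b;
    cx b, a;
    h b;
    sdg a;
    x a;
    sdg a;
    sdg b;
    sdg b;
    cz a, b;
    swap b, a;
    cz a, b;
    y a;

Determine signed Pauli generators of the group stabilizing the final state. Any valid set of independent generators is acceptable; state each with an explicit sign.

The stabilizer group can be generated by -XZ, +ZY, among other valid generating sets.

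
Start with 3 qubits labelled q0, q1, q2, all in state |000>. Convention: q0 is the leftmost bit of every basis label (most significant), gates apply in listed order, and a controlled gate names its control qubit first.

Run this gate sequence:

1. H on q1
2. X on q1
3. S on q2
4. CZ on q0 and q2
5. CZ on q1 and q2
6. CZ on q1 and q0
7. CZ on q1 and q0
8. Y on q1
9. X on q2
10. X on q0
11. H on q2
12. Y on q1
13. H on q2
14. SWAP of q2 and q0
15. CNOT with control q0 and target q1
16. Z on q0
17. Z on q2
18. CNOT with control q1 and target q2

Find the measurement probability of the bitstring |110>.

The probability of measuring |110> is 1/2. Key observation: gates 6-7 undo each other exactly, leaving only the rest of the circuit to track.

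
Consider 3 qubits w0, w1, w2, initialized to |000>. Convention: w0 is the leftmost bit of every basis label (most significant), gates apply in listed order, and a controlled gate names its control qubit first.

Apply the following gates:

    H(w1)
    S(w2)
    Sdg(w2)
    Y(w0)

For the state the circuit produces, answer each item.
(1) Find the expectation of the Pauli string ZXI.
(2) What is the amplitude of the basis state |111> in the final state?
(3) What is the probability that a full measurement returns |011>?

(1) In the final state, ZXI has expectation -1. Key observation: steps 2-3 multiply out to the identity, so the circuit reduces to the remaining gates.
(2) |111> carries amplitude 0 in the final state.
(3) Outcome |011> occurs with probability 0.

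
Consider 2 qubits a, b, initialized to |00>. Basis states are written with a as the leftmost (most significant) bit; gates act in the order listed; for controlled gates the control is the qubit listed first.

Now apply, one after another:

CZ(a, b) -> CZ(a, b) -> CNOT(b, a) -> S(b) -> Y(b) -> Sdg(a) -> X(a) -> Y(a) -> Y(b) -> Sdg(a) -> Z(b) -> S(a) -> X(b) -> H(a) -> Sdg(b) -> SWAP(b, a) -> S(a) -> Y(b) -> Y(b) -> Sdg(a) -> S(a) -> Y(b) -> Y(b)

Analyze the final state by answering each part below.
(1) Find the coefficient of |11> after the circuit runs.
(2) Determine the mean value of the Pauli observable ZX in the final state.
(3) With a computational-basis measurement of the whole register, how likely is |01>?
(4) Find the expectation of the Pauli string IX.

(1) The final state's coefficient on |11> equals -sqrt(2)*I/2.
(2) The expectation value of ZX is -1.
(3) Outcome |01> occurs with probability 0.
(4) The observable IX averages to 1.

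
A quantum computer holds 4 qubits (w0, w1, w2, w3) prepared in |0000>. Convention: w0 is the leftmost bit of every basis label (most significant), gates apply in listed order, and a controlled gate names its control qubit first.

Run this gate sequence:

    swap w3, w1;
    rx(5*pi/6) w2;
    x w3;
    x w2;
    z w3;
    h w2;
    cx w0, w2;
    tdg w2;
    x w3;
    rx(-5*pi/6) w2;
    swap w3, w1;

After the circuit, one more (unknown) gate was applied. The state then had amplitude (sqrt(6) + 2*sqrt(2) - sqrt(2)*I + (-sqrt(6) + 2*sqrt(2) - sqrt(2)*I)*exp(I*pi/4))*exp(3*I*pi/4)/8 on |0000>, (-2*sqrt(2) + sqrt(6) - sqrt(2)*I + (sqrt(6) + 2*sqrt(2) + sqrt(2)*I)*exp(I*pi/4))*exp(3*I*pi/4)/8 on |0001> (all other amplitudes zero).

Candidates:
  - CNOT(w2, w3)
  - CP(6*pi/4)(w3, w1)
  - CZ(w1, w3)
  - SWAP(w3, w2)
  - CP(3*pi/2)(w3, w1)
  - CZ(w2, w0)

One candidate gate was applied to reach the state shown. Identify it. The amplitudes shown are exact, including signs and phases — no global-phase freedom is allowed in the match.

It was SWAP(w3, w2) that produced the state shown.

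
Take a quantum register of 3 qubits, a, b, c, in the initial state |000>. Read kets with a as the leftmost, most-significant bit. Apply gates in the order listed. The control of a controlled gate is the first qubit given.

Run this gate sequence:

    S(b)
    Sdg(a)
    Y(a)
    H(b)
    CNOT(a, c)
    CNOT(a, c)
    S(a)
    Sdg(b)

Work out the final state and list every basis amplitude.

After the circuit, the state carries amplitude -sqrt(2)/2 on |100>, sqrt(2)*I/2 on |110>, and 0 on every other basis state.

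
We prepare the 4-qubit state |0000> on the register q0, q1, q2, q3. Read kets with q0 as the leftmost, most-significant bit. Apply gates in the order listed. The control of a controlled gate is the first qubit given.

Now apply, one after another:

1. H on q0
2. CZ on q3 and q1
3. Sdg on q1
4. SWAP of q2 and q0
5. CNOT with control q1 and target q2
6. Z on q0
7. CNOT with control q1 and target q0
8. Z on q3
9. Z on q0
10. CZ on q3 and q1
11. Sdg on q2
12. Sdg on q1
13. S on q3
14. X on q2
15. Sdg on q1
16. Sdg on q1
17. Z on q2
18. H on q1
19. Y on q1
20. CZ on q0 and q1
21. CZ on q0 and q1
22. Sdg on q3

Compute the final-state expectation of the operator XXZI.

The expectation value of XXZI is 0. Key observation: gates 20-21 undo each other exactly, leaving only the rest of the circuit to track.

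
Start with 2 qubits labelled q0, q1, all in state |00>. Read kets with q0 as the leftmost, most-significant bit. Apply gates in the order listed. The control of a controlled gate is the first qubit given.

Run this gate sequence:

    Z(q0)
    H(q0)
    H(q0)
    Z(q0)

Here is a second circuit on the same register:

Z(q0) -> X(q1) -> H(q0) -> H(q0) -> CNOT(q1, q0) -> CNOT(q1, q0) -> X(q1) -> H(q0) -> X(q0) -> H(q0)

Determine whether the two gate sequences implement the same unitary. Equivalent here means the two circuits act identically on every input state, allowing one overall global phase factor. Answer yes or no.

Yes — the two circuits implement the same unitary up to a global phase.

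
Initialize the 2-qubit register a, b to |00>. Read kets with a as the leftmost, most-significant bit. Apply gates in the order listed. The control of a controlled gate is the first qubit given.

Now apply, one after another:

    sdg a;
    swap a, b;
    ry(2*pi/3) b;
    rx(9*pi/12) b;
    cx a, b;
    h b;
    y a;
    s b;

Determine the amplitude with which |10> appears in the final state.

The final state's coefficient on |10> equals sqrt(2*sqrt(2) + 4)/8 + sqrt(6*sqrt(2) + 12)/8 + I*sqrt(4 - 2*sqrt(2))/8 + I*sqrt(12 - 6*sqrt(2))/8.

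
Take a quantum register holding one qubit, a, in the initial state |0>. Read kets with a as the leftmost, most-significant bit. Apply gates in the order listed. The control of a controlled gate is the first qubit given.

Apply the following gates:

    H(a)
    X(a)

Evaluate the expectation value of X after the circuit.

The observable X averages to 1.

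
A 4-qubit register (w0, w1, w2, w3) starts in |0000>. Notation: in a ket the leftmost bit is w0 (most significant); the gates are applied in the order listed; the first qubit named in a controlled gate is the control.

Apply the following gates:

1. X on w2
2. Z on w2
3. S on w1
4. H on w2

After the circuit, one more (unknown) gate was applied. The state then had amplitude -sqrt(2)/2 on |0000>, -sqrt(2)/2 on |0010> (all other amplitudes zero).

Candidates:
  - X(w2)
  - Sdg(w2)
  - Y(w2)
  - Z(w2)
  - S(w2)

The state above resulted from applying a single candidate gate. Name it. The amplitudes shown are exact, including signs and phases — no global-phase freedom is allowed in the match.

The unique candidate consistent with the amplitudes is Z(w2).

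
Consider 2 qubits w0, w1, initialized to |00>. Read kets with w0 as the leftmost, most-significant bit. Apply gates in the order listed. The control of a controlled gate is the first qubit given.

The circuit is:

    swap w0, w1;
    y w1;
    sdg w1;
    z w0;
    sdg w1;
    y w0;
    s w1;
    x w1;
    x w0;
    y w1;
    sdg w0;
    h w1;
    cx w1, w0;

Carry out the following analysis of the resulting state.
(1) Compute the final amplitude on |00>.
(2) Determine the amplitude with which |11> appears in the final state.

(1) |00> carries amplitude -sqrt(2)/2 in the final state.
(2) |11> carries amplitude sqrt(2)/2 in the final state.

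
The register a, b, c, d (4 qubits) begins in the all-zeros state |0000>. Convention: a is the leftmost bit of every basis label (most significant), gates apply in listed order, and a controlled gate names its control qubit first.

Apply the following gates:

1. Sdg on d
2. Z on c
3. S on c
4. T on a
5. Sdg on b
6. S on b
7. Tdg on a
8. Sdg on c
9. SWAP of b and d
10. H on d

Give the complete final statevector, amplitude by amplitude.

The resulting statevector has amplitude sqrt(2)/2 on |0000>, sqrt(2)/2 on |0001>, and 0 on every other basis state. Key observation: the block from step 3 through step 8 cancels to the identity and can be dropped.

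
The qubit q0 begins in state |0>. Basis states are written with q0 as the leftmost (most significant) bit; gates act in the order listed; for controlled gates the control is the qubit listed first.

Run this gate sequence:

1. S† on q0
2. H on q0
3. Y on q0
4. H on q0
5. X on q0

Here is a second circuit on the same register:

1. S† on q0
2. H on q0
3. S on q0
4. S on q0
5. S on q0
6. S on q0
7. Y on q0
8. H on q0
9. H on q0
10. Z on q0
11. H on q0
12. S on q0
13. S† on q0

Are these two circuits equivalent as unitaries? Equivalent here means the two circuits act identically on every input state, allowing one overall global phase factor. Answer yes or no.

Yes — the two circuits implement the same unitary up to a global phase.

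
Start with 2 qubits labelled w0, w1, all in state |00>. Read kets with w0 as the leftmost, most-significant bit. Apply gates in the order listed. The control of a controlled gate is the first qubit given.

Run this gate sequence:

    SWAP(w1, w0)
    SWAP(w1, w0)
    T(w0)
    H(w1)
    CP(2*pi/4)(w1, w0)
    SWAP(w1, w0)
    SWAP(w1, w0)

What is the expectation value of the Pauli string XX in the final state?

The observable XX averages to 0.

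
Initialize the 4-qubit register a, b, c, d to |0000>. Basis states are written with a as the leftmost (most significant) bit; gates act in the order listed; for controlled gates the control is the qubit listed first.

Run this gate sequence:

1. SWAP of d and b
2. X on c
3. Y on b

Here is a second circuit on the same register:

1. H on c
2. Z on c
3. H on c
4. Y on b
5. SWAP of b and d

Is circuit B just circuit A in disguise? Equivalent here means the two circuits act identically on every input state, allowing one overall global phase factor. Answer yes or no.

No: there is an input state on which the two circuits produce genuinely different outputs (not merely differing by a phase).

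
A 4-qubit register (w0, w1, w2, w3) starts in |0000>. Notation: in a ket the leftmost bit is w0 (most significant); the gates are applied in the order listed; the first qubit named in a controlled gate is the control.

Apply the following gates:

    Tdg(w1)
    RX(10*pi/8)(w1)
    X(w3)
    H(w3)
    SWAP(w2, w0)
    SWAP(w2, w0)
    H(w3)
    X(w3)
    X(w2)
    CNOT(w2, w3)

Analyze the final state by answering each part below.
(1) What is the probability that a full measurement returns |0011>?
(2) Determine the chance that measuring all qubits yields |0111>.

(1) Outcome |0011> occurs with probability 1/2 - sqrt(2)/4. Key observation: the block from step 3 through step 8 cancels to the identity and can be dropped.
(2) A full measurement returns |0111> with probability sqrt(2)/4 + 1/2.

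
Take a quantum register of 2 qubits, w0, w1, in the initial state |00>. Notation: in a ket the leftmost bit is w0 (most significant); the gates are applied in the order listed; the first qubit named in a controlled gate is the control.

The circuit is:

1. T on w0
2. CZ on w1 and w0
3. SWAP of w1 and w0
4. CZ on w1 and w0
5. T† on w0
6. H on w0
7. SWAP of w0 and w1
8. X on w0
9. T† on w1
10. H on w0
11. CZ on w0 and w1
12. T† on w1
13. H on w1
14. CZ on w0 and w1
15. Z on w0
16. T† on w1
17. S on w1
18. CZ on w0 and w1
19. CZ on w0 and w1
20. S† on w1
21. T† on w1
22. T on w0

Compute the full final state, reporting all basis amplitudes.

After the circuit, the state carries amplitude sqrt(2)*(1 - I)/4 on |00>, sqrt(2)*(1 - I)/4 on |01>, sqrt(2)*(1 + I)*exp(I*pi/4)/4 on |10>, sqrt(2)*(1 + I)*exp(I*pi/4)/4 on |11>. Key observation: gates 17-20 undo each other exactly, leaving only the rest of the circuit to track.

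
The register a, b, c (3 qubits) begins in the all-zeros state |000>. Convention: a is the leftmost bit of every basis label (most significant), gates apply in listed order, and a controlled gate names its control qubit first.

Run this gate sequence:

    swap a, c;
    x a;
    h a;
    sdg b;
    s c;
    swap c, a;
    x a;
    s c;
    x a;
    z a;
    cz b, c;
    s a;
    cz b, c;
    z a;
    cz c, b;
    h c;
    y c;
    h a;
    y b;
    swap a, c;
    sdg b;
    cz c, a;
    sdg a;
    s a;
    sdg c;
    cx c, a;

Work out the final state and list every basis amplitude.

The final amplitudes are 0 on |000>, 0 on |001>, sqrt(2)*(1 - I)/4 on |010>, sqrt(2)*(-1 + I)/4 on |011>, 0 on |100>, 0 on |101>, sqrt(2)*(1 + I)/4 on |110>, sqrt(2)*(-1 - I)/4 on |111>.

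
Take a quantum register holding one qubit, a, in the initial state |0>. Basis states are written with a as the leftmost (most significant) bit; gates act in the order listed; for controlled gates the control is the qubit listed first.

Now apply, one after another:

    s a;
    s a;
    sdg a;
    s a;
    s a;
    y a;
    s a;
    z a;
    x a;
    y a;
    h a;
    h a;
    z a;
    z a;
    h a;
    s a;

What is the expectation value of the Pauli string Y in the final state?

In the final state, Y has expectation -1.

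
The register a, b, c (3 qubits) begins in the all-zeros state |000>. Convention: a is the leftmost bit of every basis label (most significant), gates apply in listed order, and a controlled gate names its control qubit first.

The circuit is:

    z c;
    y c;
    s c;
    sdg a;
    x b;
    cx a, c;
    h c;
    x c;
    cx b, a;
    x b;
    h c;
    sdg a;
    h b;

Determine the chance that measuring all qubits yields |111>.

The probability of measuring |111> is 1/2.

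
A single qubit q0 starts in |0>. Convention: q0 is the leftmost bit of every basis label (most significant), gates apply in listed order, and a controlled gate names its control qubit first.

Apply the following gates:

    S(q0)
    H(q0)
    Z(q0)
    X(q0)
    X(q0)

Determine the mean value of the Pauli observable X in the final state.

In the final state, X has expectation -1.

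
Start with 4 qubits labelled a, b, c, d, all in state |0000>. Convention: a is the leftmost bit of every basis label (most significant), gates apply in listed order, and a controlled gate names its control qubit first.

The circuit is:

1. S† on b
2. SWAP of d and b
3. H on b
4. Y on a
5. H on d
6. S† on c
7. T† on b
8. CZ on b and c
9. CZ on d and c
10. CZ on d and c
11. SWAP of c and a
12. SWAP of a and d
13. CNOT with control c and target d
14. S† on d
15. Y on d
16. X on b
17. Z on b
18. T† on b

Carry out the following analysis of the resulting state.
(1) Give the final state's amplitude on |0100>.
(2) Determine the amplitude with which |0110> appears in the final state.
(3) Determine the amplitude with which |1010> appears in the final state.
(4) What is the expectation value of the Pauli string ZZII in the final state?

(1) The final state's coefficient on |0100> equals 0. Key observation: gates 9-10 undo each other exactly, leaving only the rest of the circuit to track.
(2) |0110> carries amplitude exp(I*pi/4)/2 in the final state.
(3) |1010> carries amplitude -exp(I*pi/4)/2 in the final state.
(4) The expectation value of ZZII is 0.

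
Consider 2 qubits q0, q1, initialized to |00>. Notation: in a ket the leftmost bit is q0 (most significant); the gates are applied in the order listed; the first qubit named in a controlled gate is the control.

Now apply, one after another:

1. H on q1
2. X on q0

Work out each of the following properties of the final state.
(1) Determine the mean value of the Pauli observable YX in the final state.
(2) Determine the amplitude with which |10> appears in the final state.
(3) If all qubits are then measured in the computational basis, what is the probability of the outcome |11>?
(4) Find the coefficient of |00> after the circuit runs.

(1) The observable YX averages to 0.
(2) The amplitude on |10> is sqrt(2)/2.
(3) A full measurement returns |11> with probability 1/2.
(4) |00> carries amplitude 0 in the final state.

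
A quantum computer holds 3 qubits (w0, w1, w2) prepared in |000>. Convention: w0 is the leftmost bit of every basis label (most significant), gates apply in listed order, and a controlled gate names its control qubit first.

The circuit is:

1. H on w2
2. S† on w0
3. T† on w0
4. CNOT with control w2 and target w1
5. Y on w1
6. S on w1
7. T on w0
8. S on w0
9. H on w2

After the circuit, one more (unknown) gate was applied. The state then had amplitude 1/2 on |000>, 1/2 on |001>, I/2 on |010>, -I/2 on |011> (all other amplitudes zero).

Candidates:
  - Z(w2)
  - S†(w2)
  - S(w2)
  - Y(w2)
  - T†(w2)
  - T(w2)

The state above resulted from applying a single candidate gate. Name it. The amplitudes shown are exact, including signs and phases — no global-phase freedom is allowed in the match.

It was Y(w2) that produced the state shown.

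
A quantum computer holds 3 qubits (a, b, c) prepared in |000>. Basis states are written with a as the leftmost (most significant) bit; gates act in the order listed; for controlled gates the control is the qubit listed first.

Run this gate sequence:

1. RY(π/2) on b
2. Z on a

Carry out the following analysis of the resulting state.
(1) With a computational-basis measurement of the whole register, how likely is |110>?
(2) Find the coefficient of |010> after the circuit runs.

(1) Outcome |110> occurs with probability 0.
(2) The final state's coefficient on |010> equals sqrt(2)/2.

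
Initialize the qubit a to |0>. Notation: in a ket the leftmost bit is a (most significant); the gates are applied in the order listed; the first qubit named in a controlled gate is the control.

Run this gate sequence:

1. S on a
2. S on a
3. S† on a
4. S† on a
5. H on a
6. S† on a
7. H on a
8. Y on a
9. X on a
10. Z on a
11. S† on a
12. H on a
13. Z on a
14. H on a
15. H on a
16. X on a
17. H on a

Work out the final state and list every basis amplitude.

The final amplitudes are 1/2 + I/2 on |0>, -1/2 - I/2 on |1>.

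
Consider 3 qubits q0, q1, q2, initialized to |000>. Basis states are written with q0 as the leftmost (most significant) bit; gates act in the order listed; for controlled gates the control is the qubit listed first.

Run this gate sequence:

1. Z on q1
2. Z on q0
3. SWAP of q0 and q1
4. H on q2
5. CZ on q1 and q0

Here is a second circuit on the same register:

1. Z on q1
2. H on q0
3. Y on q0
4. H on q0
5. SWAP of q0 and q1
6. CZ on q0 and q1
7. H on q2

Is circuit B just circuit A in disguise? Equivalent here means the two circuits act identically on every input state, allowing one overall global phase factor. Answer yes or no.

No — the two circuits implement different unitaries, even allowing a global phase.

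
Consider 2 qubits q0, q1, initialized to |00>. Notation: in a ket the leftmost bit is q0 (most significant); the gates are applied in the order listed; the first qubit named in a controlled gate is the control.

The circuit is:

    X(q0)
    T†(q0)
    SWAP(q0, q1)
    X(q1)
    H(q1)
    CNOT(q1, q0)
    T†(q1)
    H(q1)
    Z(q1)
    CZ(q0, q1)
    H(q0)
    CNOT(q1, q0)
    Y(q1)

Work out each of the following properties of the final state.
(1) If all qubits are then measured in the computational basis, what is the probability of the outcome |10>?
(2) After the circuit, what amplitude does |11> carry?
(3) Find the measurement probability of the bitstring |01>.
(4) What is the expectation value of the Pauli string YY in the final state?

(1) The probability of measuring |10> is sqrt(2)/8 + 1/4.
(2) The amplitude on |11> is sqrt(2)*(-1 + exp(I*pi/4))/4.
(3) The probability of measuring |01> is sqrt(2)/8 + 1/4.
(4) In the final state, YY has expectation sqrt(2)/2.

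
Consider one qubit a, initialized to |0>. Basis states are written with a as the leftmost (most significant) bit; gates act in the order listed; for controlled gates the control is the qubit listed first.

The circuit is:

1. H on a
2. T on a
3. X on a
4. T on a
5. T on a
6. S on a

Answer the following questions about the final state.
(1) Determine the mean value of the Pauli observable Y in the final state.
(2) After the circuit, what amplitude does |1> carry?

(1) In the final state, Y has expectation sqrt(2)/2.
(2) The amplitude on |1> is -sqrt(2)/2.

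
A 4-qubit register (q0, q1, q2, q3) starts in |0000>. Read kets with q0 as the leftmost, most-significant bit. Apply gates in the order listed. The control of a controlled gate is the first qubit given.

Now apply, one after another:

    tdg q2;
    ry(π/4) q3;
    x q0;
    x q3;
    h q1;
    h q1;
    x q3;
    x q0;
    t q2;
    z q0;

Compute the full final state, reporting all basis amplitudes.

The final amplitudes are sqrt(sqrt(2) + 2)/2 on |0000>, sqrt(2 - sqrt(2))/2 on |0001>, and 0 on every other basis state. Key observation: steps 3-8 multiply out to the identity, so the circuit reduces to the remaining gates.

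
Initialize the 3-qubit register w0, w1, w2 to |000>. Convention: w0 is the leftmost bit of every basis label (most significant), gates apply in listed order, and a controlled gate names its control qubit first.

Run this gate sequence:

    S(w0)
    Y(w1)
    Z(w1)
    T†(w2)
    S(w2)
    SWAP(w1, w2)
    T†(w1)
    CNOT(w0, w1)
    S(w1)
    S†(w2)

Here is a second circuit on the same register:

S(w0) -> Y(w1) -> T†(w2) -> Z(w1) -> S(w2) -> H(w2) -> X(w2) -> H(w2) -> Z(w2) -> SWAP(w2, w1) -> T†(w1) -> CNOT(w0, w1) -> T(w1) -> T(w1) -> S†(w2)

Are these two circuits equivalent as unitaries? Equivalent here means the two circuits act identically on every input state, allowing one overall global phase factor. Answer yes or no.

Yes, they are equivalent — the unitaries differ by at most a global phase.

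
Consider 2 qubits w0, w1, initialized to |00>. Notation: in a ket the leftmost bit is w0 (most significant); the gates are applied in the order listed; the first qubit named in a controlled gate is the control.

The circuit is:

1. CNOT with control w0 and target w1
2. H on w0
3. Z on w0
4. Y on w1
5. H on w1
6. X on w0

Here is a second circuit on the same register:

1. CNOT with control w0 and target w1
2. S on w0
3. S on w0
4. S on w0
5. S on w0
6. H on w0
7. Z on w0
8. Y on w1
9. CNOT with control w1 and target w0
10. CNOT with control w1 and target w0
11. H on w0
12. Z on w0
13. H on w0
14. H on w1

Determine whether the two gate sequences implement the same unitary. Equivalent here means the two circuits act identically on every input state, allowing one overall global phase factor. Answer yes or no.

Yes: on every input state the two circuits agree up to one overall phase factor.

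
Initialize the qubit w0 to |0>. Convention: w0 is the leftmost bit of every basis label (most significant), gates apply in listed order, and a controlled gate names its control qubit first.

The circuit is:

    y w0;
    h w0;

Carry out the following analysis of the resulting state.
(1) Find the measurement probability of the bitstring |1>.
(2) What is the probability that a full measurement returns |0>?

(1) A full measurement returns |1> with probability 1/2.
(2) The probability of measuring |0> is 1/2.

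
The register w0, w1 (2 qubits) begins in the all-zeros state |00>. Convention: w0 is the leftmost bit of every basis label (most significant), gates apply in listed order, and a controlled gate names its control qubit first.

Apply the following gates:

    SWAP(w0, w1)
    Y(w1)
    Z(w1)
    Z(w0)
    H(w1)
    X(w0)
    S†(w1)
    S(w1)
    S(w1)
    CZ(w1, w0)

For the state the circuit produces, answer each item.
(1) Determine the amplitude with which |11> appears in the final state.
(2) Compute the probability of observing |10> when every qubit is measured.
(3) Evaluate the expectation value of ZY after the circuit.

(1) The final state's coefficient on |11> equals sqrt(2)/2.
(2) A full measurement returns |10> with probability 1/2.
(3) The observable ZY averages to -1.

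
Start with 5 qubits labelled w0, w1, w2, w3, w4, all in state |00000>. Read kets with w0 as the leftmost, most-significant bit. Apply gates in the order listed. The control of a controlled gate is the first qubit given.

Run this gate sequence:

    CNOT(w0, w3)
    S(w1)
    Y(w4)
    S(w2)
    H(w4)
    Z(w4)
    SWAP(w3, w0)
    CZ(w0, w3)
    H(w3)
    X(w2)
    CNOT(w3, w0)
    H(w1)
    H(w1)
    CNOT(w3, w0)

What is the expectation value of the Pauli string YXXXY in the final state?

The observable YXXXY averages to 0. Key observation: the block from step 11 through step 14 cancels to the identity and can be dropped.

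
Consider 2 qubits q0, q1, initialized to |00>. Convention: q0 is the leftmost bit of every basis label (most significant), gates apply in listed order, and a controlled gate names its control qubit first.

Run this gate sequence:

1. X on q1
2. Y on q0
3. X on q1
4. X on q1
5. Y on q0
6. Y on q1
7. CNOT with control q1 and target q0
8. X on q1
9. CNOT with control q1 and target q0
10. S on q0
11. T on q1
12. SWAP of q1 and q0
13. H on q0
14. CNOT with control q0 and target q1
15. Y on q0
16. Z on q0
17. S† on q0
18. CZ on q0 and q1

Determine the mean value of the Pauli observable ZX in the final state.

In the final state, ZX has expectation 0. Key observation: the block from step 2 through step 5 cancels to the identity and can be dropped.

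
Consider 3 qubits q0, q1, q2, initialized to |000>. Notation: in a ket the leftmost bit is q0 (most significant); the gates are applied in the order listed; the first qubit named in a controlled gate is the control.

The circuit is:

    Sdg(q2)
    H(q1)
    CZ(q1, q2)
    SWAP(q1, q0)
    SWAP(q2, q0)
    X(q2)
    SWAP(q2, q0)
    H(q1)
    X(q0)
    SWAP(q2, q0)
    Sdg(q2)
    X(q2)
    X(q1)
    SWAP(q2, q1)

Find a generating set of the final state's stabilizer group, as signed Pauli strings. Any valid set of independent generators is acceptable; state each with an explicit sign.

The stabilizer group can be generated by +IYI, +IIX, +ZII, among other valid generating sets.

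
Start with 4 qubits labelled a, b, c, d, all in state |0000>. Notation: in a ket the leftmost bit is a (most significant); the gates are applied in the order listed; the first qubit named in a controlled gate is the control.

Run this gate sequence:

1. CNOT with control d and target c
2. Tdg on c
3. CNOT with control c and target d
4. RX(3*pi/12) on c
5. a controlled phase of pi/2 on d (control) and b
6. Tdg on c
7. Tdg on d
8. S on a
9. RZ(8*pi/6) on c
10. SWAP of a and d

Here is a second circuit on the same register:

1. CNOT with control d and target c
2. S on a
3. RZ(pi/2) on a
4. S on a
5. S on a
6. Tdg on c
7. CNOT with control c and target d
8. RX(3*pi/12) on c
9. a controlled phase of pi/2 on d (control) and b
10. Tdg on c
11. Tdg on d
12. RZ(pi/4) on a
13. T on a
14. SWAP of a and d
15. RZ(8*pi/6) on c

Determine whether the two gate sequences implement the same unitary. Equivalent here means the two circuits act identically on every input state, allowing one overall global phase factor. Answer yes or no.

Yes: on every input state the two circuits agree up to one overall phase factor.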